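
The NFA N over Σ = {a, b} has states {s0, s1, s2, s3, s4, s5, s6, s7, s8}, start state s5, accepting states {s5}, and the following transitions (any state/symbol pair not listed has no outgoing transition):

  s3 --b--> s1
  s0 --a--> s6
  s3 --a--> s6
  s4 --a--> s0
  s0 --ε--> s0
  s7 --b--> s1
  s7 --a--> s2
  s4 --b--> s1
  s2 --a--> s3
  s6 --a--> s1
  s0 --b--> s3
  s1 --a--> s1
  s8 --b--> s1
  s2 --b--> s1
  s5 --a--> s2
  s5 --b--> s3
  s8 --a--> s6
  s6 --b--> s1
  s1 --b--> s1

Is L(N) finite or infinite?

The useful states (reachable from s5 and able to reach an accepting state) are {s5}.
Restricted to these states the transition graph has no cycle, so every accepting path has bounded length and L is finite.

finite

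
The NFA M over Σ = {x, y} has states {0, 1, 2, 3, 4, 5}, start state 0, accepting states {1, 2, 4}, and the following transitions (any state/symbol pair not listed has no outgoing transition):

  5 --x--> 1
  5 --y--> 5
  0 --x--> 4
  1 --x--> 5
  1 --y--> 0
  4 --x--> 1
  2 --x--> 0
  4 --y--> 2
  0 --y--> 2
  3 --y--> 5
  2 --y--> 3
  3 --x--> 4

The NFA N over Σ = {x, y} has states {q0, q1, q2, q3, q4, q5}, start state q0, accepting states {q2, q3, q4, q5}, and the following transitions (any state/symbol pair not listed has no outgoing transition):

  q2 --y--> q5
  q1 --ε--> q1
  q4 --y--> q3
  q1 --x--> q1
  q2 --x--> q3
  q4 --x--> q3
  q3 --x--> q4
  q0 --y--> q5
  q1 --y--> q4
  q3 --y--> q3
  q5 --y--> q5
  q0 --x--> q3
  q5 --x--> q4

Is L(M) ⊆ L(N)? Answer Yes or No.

Exploring the product automaton M × N from the start pair (0, q0), following both machines on each input symbol, reaches 14 state pairs: (0, q0), (4, q3), (2, q5), (1, q4), (2, q3), (0, q4), (3, q5), (5, q3), (0, q3), (3, q3), (4, q4), (5, q5), (1, q3), (5, q4).
M accepts in {1, 2, 4} and N accepts in {q2, q3, q4, q5}. The reachable pairs whose M-component is accepting are (4, q3), (2, q5), (1, q4), (2, q3), (4, q4), (1, q3); in each of them the N-component is accepting too, so the product for L(M) \ L(N) (M-component accepting, N-component rejecting) has no reachable accepting pair and the difference is empty.
Hence every string in L(M) is also in L(N).

Yes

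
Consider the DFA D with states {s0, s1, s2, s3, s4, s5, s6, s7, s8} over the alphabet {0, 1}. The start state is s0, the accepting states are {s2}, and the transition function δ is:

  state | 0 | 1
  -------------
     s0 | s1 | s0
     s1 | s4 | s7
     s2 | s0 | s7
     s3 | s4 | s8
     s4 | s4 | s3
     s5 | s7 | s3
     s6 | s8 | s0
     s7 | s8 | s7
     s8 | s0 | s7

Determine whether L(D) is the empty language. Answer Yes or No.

The states reachable from the start state are {s0, s1, s3, s4, s7, s8}.
None of the accepting states {s2} is reachable, so no string is accepted and L(D) = ∅.

Yes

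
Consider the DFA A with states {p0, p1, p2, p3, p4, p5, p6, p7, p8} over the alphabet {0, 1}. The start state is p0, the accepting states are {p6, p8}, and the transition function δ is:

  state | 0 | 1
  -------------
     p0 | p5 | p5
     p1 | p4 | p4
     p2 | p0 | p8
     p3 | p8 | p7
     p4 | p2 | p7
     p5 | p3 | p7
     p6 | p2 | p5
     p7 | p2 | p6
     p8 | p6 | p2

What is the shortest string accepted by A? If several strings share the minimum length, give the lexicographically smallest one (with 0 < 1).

A breadth-first search from p0 reaches an accepting state first via the path p0 → p5 → p3 → p8 on input 000.
No string of length < 3 is accepted (BFS exhausts all shorter strings without reaching an accepting state), and 000 is the lexicographically least accepting string of length 3.

000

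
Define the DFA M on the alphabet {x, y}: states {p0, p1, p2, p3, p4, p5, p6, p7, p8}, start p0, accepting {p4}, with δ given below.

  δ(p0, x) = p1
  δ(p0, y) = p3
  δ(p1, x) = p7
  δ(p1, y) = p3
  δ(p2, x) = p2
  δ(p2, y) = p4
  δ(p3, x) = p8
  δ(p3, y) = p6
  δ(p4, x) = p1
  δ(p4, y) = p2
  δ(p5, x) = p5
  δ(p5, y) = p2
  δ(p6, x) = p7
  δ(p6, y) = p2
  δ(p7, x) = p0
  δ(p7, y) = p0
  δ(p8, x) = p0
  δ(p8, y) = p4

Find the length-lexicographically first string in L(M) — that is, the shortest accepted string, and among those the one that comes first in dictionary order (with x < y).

A breadth-first search from p0 reaches an accepting state first via the path p0 → p3 → p8 → p4 on input yxy.
No string of length < 3 is accepted (BFS exhausts all shorter strings without reaching an accepting state), and yxy is the lexicographically least accepting string of length 3.

yxy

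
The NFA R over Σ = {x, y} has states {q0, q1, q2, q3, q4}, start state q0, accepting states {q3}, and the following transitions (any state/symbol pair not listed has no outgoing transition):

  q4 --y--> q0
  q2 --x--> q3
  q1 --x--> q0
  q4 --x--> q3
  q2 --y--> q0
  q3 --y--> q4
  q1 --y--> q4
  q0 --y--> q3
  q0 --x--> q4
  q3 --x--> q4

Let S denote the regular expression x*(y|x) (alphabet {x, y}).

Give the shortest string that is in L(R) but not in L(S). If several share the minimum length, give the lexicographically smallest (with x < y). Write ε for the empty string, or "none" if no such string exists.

xyy

The string xyy is accepted by R but not by S.
No shorter string lies in the difference, and xyy is the lexicographically first length-3 string in L(R) \ L(S).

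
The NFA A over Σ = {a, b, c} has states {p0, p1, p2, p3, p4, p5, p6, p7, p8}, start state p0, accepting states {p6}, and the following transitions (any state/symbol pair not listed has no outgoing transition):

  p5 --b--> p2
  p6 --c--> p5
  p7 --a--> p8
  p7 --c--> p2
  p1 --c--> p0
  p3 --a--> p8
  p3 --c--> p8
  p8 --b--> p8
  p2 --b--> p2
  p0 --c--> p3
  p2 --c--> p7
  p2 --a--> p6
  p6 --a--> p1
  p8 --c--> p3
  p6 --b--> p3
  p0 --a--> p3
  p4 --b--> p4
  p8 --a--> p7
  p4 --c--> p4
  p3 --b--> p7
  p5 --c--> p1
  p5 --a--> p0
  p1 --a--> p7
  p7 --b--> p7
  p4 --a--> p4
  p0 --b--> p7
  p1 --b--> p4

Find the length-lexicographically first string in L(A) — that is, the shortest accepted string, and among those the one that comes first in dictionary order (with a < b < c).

bca

A breadth-first search from p0 reaches an accepting state first via the path p0 → p7 → p2 → p6 on input bca.
No string of length < 3 is accepted (BFS exhausts all shorter strings without reaching an accepting state), and bca is the lexicographically least accepting string of length 3.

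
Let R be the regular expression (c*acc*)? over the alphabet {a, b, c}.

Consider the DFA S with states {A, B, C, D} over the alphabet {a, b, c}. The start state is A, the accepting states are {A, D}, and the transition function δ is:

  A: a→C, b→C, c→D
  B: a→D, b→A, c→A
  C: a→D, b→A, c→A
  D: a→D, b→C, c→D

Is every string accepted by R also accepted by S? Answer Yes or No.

Yes

Converting the expression R to a DFA (subset construction, then merging equivalent states) gives the minimal DFA with states {r0, r1, r2, r3, r4}, start state r0, accepting states {r0, r4} and transitions r0: a→r1, b→r2, c→r3; r1: a→r2, b→r2, c→r4; r2: a→r2, b→r2, c→r2; r3: a→r1, b→r2, c→r3; r4: a→r2, b→r2, c→r4.
Exploring the product automaton R × S from the start pair (r0, A), following both machines on each input symbol, reaches 9 state pairs: (r0, A), (r1, C), (r2, C), (r3, D), (r2, D), (r2, A), (r4, A), (r1, D), (r4, D).
R accepts in {r0, r4} and S accepts in {A, D}. The reachable pairs whose R-component is accepting are (r0, A), (r4, A), (r4, D); in each of them the S-component is accepting too, so the product for L(R) \ L(S) (R-component accepting, S-component rejecting) has no reachable accepting pair and the difference is empty.
Hence every string in L(R) is also in L(S).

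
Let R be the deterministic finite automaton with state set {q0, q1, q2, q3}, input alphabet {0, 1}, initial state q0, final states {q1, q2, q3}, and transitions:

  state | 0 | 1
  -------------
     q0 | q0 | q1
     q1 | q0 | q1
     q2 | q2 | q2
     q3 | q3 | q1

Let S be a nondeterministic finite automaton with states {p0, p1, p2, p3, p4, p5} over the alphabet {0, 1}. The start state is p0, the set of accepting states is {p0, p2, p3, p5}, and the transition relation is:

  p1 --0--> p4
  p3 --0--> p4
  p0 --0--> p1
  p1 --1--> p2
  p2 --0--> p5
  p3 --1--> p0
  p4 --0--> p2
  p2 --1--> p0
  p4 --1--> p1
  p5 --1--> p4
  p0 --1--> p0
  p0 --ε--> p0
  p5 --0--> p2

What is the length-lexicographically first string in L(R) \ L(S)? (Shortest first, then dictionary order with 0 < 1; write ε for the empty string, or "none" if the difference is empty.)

001

The string 001 is accepted by R but not by S.
No shorter string lies in the difference, and 001 is the lexicographically first length-3 string in L(R) \ L(S).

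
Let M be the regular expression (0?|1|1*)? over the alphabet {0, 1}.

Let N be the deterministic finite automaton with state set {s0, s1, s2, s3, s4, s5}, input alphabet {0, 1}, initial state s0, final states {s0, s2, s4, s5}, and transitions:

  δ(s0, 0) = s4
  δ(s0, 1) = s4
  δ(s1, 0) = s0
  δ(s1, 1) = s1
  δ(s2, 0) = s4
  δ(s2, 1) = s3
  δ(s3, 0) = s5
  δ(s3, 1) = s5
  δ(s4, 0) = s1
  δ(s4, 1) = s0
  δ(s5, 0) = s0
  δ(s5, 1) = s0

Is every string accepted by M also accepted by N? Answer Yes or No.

Converting the expression M to a DFA (subset construction, then merging equivalent states) gives the minimal DFA with states {m0, m1, m2, m3}, start state m0, accepting states {m0, m1, m2} and transitions m0: 0→m1, 1→m2; m1: 0→m3, 1→m3; m2: 0→m3, 1→m2; m3: 0→m3, 1→m3.
Exploring the product automaton M × N from the start pair (m0, s0), following both machines on each input symbol, reaches 7 state pairs: (m0, s0), (m1, s4), (m2, s4), (m3, s1), (m3, s0), (m2, s0), (m3, s4).
M accepts in {m0, m1, m2} and N accepts in {s0, s2, s4, s5}. The reachable pairs whose M-component is accepting are (m0, s0), (m1, s4), (m2, s4), (m2, s0); in each of them the N-component is accepting too, so the product for L(M) \ L(N) (M-component accepting, N-component rejecting) has no reachable accepting pair and the difference is empty.
Hence every string in L(M) is also in L(N).

Yes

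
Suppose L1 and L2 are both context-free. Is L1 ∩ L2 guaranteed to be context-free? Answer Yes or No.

No

{aⁿbⁿcᵐ : m,n≥0} and {aᵐbⁿcⁿ : m,n≥0} are both context-free, but their intersection {aⁿbⁿcⁿ : n≥0} is not (pumping lemma).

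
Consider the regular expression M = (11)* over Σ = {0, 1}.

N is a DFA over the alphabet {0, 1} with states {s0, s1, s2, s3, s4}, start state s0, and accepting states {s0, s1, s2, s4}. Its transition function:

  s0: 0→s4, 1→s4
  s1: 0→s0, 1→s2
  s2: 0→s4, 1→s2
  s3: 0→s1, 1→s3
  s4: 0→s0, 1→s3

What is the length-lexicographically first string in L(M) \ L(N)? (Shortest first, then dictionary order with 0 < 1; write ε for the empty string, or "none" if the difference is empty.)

11

The string 11 is accepted by M but not by N.
No shorter string lies in the difference, and 11 is the lexicographically first length-2 string in L(M) \ L(N).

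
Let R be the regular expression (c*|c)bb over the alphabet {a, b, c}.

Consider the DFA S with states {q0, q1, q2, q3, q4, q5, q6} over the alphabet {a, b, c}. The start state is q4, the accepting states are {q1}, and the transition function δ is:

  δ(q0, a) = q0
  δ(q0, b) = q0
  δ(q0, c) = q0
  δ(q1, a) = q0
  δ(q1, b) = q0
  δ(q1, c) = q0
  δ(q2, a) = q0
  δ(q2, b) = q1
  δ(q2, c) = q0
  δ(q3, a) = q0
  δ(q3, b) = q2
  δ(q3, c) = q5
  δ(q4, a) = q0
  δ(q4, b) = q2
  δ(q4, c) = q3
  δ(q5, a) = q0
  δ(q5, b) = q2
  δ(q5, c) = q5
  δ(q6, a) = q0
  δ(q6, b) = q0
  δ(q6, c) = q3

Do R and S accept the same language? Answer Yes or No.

Converting the expression R to a DFA (subset construction, then merging equivalent states) gives the minimal DFA with states {r0, r1, r2, r3}, start state r0, accepting states {r3} and transitions r0: a→r1, b→r2, c→r0; r1: a→r1, b→r1, c→r1; r2: a→r1, b→r3, c→r1; r3: a→r1, b→r1, c→r1.
Exploring the product automaton R × S from the start pair (r0, q4), following both machines on each input symbol, reaches 6 state pairs: (r0, q4), (r1, q0), (r2, q2), (r0, q3), (r3, q1), (r0, q5).
R accepts in {r3} and S accepts in {q1}. In every reachable pair the two components are either both accepting — (r3, q1) — or both non-accepting, so no string is accepted by exactly one of the machines: L(R) \ L(S) and L(S) \ L(R) are both empty.
Hence every string is accepted by R iff it is accepted by S, and the two languages coincide.

Yes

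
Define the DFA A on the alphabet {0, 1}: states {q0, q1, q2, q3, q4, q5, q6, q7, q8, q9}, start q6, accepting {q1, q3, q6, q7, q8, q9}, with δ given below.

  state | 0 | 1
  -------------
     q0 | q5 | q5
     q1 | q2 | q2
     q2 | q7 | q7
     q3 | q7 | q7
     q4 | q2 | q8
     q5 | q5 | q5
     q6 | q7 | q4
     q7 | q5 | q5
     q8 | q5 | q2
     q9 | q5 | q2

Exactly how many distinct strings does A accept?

7

The useful subgraph on states {q2, q4, q6, q7, q8} is acyclic, so L(A) is finite; the longest accepting path visits 5 useful states, giving maximum string length 4.
Counting accepting paths from q6 by length: 1 of length 0, 1 of length 1, 1 of length 2, 2 of length 3, 2 of length 4. Total 7.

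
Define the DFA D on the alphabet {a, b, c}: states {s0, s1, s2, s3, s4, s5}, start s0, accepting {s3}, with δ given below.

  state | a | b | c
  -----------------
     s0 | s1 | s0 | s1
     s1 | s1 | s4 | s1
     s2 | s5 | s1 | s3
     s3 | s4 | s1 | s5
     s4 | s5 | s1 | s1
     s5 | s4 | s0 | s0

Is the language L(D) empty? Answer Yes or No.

The states reachable from the start state are {s0, s1, s4, s5}.
None of the accepting states {s3} is reachable, so no string is accepted and L(D) = ∅.

Yes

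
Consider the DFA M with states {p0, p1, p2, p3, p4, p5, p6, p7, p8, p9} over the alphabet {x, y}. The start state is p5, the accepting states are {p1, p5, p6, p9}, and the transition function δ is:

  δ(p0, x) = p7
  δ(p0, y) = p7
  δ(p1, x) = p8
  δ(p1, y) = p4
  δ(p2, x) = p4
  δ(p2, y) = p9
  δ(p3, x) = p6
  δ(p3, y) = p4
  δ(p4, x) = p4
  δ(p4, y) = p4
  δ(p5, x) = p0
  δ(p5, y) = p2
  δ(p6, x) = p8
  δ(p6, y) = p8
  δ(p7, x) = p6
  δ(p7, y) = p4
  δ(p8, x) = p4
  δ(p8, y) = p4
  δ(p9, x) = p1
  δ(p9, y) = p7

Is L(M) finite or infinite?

The useful states (reachable from p5 and able to reach an accepting state) are {p0, p1, p2, p5, p6, p7, p9}.
Restricted to these states the transition graph has no cycle, so every accepting path has bounded length and L is finite.

finite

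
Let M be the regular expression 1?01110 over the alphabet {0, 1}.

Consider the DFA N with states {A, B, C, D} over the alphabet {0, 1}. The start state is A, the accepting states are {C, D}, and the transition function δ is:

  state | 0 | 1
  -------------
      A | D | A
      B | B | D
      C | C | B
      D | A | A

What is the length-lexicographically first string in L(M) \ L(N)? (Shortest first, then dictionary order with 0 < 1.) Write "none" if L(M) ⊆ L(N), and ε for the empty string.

Converting the expression M to a DFA (subset construction, then merging equivalent states) gives the minimal DFA with states {m0, m1, m2, m3, m4, m5, m6, m7}, start state m0, accepting states {m7} and transitions m0: 0→m1, 1→m2; m1: 0→m3, 1→m4; m2: 0→m1, 1→m3; m3: 0→m3, 1→m3; m4: 0→m3, 1→m5; m5: 0→m3, 1→m6; m6: 0→m7, 1→m3; m7: 0→m3, 1→m3.
Exploring the product automaton M × N from the start pair (m0, A), following both machines on each input symbol, reaches 9 state pairs: (m0, A), (m1, D), (m2, A), (m3, A), (m4, A), (m3, D), (m5, A), (m6, A), (m7, D).
M accepts in {m7} and N accepts in {C, D}. The reachable pairs whose M-component is accepting are (m7, D); in each of them the N-component is accepting too, so the product for L(M) \ L(N) (M-component accepting, N-component rejecting) has no reachable accepting pair and the difference is empty.
So every string accepted by M is also accepted by N: L(M) \ L(N) = ∅ and there is no such string.

none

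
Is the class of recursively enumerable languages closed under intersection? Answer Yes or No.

Yes

Run the recogniser for L₁; if it accepts, run the recogniser for L₂ and accept if that accepts too. If either runs forever the input is never accepted, which is all a recogniser needs.
So the recursively enumerable languages are closed under intersection.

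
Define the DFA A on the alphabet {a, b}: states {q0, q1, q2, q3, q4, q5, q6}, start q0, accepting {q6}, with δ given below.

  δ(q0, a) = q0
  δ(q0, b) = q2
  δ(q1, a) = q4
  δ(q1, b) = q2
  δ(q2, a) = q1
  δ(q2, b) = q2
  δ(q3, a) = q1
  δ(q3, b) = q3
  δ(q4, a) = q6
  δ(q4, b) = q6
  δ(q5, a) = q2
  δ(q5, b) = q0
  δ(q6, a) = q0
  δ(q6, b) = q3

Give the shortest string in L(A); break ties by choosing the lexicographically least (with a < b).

baaa

A breadth-first search from q0 reaches an accepting state first via the path q0 → q2 → q1 → q4 → q6 on input baaa.
No string of length < 4 is accepted (BFS exhausts all shorter strings without reaching an accepting state), and baaa is the lexicographically least accepting string of length 4.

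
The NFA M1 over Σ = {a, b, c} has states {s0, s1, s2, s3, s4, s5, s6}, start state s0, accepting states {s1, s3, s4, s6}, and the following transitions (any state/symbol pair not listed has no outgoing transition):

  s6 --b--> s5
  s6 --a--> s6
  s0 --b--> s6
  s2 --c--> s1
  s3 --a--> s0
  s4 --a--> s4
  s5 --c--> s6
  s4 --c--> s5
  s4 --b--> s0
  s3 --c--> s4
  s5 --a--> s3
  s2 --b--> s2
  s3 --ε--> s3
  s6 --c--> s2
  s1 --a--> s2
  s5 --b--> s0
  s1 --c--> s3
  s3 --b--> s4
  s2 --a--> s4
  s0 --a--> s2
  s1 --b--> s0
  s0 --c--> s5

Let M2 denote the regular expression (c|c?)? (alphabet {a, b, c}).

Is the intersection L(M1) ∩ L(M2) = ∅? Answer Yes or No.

Converting the expression M2 to a DFA (subset construction, then merging equivalent states) gives the minimal DFA with states {r0, r1, r2}, start state r0, accepting states {r0, r2} and transitions r0: a→r1, b→r1, c→r2; r1: a→r1, b→r1, c→r1; r2: a→r1, b→r1, c→r1.
Exploring the product automaton M1 × M2 from the start pair (s0, r0), following both machines on each input symbol, reaches 9 state pairs: (s0, r0), (s2, r1), (s6, r1), (s5, r2), (s4, r1), (s1, r1), (s5, r1), (s3, r1), (s0, r1).
M1 accepts in {s1, s3, s4, s6} and M2 accepts in {r0, r2}; no reachable pair has both components accepting, so no string drives both machines to acceptance simultaneously and L(M1) ∩ L(M2) = ∅.
So no string is accepted by both, and the intersection is empty.

Yes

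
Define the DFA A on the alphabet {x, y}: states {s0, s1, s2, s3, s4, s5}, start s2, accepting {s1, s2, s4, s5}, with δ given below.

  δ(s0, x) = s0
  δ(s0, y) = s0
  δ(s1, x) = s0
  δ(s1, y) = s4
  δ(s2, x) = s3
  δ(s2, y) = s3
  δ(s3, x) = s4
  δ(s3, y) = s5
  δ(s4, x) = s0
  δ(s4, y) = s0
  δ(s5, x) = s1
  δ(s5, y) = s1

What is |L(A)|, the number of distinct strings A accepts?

The useful subgraph on states {s1, s2, s3, s4, s5} is acyclic, so L(A) is finite; the longest accepting path visits 5 useful states, giving maximum string length 4.
Counting accepting paths from s2 by length: 1 of length 0, 4 of length 2, 4 of length 3, 4 of length 4. Total 13.

13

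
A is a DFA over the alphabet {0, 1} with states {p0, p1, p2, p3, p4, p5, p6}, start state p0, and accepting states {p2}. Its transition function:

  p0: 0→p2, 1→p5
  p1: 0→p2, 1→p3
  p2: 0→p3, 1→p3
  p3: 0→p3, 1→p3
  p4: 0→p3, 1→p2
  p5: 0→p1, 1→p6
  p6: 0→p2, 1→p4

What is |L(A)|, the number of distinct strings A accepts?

4

The useful subgraph on states {p0, p1, p2, p4, p5, p6} is acyclic, so L(A) is finite; the longest accepting path visits 5 useful states, giving maximum string length 4.
Counting accepting paths from p0 by length: 1 of length 1, 2 of length 3, 1 of length 4. Total 4.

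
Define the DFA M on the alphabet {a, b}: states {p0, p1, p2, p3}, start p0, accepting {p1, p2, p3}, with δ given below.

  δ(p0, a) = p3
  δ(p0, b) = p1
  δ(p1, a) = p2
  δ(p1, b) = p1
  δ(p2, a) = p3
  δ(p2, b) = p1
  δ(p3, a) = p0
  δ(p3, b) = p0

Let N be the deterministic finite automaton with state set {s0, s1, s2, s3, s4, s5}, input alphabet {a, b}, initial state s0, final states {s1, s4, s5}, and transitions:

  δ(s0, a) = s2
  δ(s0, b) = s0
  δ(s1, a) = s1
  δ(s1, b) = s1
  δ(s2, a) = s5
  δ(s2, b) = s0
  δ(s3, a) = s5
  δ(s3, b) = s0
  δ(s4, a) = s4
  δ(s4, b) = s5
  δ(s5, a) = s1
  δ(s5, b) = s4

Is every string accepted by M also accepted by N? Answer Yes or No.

The string a is in L(M) but not in L(N).
So L(M) ⊄ L(N).

No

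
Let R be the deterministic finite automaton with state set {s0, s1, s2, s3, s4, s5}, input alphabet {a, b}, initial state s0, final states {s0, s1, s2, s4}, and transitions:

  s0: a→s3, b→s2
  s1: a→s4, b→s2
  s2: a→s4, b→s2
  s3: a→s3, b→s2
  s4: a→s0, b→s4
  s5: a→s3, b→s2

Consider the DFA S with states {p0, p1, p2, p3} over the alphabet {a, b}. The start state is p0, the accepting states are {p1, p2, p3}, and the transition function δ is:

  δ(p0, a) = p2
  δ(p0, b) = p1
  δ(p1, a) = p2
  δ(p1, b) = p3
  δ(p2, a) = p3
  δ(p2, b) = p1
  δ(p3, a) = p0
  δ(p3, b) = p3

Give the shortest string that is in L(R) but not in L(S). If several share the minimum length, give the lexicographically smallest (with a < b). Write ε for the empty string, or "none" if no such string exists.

The empty string ε is accepted by R but not by S.
Since ε is the unique shortest string, it is the required witness.

ε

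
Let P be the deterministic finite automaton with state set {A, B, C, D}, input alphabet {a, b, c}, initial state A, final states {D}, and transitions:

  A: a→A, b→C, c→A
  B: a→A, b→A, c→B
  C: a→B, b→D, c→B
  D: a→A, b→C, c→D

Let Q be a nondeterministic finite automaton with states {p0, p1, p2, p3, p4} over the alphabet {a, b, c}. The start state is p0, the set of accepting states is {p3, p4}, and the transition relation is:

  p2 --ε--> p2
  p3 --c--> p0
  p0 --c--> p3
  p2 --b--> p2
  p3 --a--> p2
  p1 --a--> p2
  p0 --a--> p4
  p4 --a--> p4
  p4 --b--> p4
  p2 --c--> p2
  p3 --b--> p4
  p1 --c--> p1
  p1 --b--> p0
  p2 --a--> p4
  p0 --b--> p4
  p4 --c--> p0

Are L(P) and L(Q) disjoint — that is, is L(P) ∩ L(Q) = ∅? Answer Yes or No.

The string bb is accepted by both P and Q.
Hence L(P) ∩ L(Q) ≠ ∅.

No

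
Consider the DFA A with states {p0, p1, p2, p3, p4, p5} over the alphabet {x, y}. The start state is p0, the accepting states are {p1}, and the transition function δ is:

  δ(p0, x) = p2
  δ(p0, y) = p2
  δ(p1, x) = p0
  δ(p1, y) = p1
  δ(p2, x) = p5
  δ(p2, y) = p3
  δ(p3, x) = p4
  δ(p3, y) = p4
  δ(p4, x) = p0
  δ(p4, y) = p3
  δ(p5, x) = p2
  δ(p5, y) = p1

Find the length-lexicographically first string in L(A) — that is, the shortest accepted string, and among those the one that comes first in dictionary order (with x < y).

xxy

A breadth-first search from p0 reaches an accepting state first via the path p0 → p2 → p5 → p1 on input xxy.
No string of length < 3 is accepted (BFS exhausts all shorter strings without reaching an accepting state), and xxy is the lexicographically least accepting string of length 3.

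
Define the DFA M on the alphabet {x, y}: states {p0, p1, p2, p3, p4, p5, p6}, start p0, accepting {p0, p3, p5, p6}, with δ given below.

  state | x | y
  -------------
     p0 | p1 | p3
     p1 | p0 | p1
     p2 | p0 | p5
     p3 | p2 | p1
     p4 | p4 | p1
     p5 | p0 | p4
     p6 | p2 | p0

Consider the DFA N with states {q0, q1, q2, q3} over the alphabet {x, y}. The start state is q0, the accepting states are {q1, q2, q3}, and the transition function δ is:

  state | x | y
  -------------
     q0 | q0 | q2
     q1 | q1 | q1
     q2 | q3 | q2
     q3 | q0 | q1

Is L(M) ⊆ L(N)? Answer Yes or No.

No

The empty string ε is in L(M) but not in L(N).
So L(M) ⊄ L(N).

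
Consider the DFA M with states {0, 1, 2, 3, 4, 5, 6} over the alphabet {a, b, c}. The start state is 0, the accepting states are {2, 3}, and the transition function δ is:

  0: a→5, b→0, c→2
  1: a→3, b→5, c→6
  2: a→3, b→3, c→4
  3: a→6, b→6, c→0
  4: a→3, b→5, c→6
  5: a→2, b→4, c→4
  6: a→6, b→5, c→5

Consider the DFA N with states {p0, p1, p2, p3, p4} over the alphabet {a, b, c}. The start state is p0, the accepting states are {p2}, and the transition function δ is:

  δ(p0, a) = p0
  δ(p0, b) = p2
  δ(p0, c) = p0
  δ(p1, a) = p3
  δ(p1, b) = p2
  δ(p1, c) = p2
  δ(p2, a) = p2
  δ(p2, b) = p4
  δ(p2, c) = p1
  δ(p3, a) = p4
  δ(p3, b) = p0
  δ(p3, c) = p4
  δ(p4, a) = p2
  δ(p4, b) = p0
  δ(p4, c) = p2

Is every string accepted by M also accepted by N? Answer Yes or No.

No

The string c is in L(M) but not in L(N).
So L(M) ⊄ L(N).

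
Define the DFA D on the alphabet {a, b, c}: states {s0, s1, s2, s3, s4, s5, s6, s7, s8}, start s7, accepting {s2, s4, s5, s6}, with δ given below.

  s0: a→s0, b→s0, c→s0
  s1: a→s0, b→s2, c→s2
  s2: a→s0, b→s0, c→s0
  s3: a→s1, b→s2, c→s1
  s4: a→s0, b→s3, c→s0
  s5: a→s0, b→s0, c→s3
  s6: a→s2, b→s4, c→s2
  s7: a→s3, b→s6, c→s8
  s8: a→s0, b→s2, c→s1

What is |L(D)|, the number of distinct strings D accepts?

The useful subgraph on states {s1, s2, s3, s4, s6, s7, s8} is acyclic, so L(D) is finite; the longest accepting path visits 6 useful states, giving maximum string length 5.
Counting accepting paths from s7 by length: 1 of length 1, 5 of length 2, 6 of length 3, 1 of length 4, 4 of length 5. Total 17.

17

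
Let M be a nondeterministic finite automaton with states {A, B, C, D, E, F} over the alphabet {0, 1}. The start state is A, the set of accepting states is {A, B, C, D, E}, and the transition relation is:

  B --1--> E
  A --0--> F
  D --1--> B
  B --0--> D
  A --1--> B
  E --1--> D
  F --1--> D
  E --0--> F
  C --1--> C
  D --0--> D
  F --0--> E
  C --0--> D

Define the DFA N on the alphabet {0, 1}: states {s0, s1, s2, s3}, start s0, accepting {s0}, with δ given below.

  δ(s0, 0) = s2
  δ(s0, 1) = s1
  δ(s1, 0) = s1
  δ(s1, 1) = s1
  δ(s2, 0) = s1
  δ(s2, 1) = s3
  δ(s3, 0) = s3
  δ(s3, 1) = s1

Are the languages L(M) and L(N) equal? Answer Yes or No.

The string 1 is accepted by M but rejected by N.
So L(M) ≠ L(N).

No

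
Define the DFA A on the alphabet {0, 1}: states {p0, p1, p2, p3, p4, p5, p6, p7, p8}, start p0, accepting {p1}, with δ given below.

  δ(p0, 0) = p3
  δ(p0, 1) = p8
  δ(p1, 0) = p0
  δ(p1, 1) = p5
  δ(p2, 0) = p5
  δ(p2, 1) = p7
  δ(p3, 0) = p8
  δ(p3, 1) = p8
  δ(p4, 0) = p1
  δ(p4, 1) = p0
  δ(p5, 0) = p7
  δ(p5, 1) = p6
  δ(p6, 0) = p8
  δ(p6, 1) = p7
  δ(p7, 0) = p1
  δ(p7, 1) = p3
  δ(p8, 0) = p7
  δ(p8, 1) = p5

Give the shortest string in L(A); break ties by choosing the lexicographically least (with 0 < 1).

A breadth-first search from p0 reaches an accepting state first via the path p0 → p8 → p7 → p1 on input 100.
No string of length < 3 is accepted (BFS exhausts all shorter strings without reaching an accepting state), and 100 is the lexicographically least accepting string of length 3.

100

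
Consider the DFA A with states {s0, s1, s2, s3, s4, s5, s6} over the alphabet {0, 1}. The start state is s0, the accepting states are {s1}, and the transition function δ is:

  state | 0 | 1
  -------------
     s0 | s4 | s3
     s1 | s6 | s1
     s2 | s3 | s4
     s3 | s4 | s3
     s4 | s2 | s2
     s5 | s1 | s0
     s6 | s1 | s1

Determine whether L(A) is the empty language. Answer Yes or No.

Yes

The states reachable from the start state are {s0, s2, s3, s4}.
None of the accepting states {s1} is reachable, so no string is accepted and L(A) = ∅.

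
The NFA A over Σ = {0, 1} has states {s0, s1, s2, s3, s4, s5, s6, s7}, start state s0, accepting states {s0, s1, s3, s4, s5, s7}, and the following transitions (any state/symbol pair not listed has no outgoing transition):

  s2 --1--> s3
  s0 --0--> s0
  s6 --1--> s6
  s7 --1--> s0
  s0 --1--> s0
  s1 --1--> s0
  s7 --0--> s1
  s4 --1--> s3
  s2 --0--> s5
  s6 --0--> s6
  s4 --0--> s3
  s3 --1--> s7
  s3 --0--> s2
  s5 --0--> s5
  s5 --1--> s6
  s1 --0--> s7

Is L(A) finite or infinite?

State s0 is reachable from the start and can reach an accepting state, and it lies on the cycle s0 → s0.
Traversing that cycle any number of times yields accepted strings of unbounded length, so the language is infinite.

infinite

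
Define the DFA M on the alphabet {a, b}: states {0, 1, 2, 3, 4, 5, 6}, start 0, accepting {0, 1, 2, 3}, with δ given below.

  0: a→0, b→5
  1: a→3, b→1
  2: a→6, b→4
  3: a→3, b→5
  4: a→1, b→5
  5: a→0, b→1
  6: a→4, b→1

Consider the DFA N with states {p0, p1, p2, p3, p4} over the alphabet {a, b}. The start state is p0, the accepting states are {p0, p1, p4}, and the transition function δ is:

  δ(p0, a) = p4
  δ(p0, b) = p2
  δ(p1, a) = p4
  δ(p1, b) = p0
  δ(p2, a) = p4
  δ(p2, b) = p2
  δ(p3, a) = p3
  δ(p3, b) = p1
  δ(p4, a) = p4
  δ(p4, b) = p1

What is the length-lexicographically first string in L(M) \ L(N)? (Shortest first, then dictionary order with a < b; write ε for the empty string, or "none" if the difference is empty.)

The string bb is accepted by M but not by N.
No shorter string lies in the difference, and bb is the lexicographically first length-2 string in L(M) \ L(N).

bb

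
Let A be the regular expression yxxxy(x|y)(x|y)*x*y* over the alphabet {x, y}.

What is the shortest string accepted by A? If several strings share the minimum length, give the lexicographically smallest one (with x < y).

yxxxyx

By inspection of the expression, no string of length less than 6 matches, and yxxxyx is the lexicographically first match of length 6.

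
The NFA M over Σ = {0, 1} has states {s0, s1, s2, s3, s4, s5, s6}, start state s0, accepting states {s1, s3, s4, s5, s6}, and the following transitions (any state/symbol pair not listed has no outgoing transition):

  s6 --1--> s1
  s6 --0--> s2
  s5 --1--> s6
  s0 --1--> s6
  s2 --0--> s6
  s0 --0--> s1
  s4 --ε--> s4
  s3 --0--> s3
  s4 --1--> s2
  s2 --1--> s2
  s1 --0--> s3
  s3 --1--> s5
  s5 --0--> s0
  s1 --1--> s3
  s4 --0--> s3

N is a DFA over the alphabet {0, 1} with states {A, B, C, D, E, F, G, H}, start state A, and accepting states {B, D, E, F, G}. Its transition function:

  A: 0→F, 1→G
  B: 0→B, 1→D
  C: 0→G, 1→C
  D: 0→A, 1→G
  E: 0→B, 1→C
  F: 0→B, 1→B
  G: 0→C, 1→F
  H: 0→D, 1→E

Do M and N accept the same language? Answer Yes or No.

Exploring the product automaton M × N from the start pair (s0, A), following both machines on each input symbol, reaches 6 state pairs: (s0, A), (s1, F), (s6, G), (s3, B), (s2, C), (s5, D).
M accepts in {s1, s3, s4, s5, s6} and N accepts in {B, D, E, F, G}. In every reachable pair the two components are either both accepting — (s1, F), (s6, G), (s3, B), (s5, D) — or both non-accepting, so no string is accepted by exactly one of the machines: L(M) \ L(N) and L(N) \ L(M) are both empty.
Hence every string is accepted by M iff it is accepted by N, and the two languages coincide.

Yes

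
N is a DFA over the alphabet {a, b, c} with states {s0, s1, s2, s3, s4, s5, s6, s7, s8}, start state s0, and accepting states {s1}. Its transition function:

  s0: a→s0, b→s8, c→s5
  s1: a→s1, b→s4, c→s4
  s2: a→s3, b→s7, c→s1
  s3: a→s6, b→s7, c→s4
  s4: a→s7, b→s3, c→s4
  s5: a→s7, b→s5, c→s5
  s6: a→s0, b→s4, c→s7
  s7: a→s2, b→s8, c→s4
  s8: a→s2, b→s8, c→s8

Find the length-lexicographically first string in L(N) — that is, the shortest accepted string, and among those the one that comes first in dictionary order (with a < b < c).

A breadth-first search from s0 reaches an accepting state first via the path s0 → s8 → s2 → s1 on input bac.
No string of length < 3 is accepted (BFS exhausts all shorter strings without reaching an accepting state), and bac is the lexicographically least accepting string of length 3.

bac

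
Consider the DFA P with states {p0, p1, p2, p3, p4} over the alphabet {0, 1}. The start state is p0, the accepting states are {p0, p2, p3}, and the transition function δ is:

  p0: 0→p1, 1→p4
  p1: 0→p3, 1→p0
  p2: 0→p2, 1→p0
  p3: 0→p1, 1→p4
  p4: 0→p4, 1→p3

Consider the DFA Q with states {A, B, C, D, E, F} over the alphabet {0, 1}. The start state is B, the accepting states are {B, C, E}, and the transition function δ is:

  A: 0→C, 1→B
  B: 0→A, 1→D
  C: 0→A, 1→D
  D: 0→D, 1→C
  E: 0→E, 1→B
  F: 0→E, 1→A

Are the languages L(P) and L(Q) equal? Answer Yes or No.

Yes

Exploring the product automaton P × Q from the start pair (p0, B), following both machines on each input symbol, reaches 4 state pairs: (p0, B), (p1, A), (p4, D), (p3, C).
P accepts in {p0, p2, p3} and Q accepts in {B, C, E}. In every reachable pair the two components are either both accepting — (p0, B), (p3, C) — or both non-accepting, so no string is accepted by exactly one of the machines: L(P) \ L(Q) and L(Q) \ L(P) are both empty.
Hence every string is accepted by P iff it is accepted by Q, and the two languages coincide.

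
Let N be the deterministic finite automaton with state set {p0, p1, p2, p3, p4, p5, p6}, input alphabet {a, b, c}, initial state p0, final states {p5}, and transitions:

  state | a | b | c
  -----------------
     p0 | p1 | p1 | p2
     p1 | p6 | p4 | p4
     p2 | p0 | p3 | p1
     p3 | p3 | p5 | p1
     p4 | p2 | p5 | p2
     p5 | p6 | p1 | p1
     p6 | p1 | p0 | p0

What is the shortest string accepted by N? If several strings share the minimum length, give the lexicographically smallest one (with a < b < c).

A breadth-first search from p0 reaches an accepting state first via the path p0 → p1 → p4 → p5 on input abb.
No string of length < 3 is accepted (BFS exhausts all shorter strings without reaching an accepting state), and abb is the lexicographically least accepting string of length 3.

abb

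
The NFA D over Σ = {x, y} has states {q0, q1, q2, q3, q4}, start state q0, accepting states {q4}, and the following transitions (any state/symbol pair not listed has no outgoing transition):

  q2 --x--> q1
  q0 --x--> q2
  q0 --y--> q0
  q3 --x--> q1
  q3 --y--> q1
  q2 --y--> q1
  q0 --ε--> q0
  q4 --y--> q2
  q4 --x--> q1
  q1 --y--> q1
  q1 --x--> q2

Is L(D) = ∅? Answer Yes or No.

The states reachable from the start state are {q0, q1, q2}.
None of the accepting states {q4} is reachable, so no string is accepted and L(D) = ∅.

Yes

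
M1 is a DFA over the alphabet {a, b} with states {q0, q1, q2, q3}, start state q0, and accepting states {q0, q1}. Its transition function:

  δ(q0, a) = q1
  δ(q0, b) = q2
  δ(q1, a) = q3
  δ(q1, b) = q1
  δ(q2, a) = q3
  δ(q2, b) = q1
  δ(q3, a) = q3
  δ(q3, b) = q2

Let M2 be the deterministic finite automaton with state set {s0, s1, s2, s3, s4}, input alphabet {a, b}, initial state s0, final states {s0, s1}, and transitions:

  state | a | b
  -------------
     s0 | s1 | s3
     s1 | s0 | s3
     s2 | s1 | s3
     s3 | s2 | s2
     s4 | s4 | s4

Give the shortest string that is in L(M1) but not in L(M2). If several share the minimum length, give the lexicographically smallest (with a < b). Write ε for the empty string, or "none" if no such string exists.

The string ab is accepted by M1 but not by M2.
No shorter string lies in the difference, and ab is the lexicographically first length-2 string in L(M1) \ L(M2).

ab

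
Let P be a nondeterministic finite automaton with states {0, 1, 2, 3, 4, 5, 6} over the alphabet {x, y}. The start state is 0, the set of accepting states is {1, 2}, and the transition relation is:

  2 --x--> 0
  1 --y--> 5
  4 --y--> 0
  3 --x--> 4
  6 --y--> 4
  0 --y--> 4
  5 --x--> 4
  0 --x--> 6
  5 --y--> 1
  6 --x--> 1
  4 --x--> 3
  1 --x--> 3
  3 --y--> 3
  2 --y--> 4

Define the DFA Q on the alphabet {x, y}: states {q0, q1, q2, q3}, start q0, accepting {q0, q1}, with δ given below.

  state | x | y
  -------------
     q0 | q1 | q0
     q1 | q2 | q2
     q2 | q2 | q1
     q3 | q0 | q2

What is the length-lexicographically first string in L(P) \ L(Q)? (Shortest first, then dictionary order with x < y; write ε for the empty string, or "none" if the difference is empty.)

The string xx is accepted by P but not by Q.
No shorter string lies in the difference, and xx is the lexicographically first length-2 string in L(P) \ L(Q).

xx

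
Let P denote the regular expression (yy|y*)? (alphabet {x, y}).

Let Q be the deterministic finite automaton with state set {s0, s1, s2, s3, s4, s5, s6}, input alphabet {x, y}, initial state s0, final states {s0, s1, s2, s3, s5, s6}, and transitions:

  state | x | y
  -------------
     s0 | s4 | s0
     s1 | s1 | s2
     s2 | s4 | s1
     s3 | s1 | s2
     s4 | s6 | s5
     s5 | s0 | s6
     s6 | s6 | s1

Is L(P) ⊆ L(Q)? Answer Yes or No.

Yes

Converting the expression P to a DFA (subset construction, then merging equivalent states) gives the minimal DFA with states {p0, p1}, start state p0, accepting states {p0} and transitions p0: x→p1, y→p0; p1: x→p1, y→p1.
Exploring the product automaton P × Q from the start pair (p0, s0), following both machines on each input symbol, reaches 7 state pairs: (p0, s0), (p1, s4), (p1, s6), (p1, s5), (p1, s1), (p1, s0), (p1, s2).
P accepts in {p0} and Q accepts in {s0, s1, s2, s3, s5, s6}. The reachable pairs whose P-component is accepting are (p0, s0); in each of them the Q-component is accepting too, so the product for L(P) \ L(Q) (P-component accepting, Q-component rejecting) has no reachable accepting pair and the difference is empty.
Hence every string in L(P) is also in L(Q).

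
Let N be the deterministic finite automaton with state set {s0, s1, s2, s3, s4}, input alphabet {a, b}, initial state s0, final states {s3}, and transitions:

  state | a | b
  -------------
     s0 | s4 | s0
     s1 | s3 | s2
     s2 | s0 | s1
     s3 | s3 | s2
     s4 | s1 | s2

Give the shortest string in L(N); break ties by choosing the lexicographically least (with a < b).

A breadth-first search from s0 reaches an accepting state first via the path s0 → s4 → s1 → s3 on input aaa.
No string of length < 3 is accepted (BFS exhausts all shorter strings without reaching an accepting state), and aaa is the lexicographically least accepting string of length 3.

aaa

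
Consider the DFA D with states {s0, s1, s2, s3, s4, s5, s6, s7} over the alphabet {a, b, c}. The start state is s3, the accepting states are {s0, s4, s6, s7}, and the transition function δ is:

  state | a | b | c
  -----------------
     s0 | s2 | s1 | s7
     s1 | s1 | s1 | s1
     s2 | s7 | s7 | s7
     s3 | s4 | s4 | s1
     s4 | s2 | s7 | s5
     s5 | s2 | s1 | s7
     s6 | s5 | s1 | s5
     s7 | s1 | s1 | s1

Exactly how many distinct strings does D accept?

18

The useful subgraph on states {s2, s3, s4, s5, s7} is acyclic, so L(D) is finite; the longest accepting path visits 5 useful states, giving maximum string length 4.
Counting accepting paths from s3 by length: 2 of length 1, 2 of length 2, 8 of length 3, 6 of length 4. Total 18.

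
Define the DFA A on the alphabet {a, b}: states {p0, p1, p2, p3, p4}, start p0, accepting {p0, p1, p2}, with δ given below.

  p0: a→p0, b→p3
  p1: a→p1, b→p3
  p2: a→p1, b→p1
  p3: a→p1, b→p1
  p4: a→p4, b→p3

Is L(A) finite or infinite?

infinite

State p0 is reachable from the start and can reach an accepting state, and it lies on the cycle p0 → p0.
Traversing that cycle any number of times yields accepted strings of unbounded length, so the language is infinite.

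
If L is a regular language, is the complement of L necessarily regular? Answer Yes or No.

Yes

Take a complete DFA for L and swap accepting and non-accepting states; the resulting DFA accepts exactly Σ* \ L.
So the regular languages are closed under complement.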